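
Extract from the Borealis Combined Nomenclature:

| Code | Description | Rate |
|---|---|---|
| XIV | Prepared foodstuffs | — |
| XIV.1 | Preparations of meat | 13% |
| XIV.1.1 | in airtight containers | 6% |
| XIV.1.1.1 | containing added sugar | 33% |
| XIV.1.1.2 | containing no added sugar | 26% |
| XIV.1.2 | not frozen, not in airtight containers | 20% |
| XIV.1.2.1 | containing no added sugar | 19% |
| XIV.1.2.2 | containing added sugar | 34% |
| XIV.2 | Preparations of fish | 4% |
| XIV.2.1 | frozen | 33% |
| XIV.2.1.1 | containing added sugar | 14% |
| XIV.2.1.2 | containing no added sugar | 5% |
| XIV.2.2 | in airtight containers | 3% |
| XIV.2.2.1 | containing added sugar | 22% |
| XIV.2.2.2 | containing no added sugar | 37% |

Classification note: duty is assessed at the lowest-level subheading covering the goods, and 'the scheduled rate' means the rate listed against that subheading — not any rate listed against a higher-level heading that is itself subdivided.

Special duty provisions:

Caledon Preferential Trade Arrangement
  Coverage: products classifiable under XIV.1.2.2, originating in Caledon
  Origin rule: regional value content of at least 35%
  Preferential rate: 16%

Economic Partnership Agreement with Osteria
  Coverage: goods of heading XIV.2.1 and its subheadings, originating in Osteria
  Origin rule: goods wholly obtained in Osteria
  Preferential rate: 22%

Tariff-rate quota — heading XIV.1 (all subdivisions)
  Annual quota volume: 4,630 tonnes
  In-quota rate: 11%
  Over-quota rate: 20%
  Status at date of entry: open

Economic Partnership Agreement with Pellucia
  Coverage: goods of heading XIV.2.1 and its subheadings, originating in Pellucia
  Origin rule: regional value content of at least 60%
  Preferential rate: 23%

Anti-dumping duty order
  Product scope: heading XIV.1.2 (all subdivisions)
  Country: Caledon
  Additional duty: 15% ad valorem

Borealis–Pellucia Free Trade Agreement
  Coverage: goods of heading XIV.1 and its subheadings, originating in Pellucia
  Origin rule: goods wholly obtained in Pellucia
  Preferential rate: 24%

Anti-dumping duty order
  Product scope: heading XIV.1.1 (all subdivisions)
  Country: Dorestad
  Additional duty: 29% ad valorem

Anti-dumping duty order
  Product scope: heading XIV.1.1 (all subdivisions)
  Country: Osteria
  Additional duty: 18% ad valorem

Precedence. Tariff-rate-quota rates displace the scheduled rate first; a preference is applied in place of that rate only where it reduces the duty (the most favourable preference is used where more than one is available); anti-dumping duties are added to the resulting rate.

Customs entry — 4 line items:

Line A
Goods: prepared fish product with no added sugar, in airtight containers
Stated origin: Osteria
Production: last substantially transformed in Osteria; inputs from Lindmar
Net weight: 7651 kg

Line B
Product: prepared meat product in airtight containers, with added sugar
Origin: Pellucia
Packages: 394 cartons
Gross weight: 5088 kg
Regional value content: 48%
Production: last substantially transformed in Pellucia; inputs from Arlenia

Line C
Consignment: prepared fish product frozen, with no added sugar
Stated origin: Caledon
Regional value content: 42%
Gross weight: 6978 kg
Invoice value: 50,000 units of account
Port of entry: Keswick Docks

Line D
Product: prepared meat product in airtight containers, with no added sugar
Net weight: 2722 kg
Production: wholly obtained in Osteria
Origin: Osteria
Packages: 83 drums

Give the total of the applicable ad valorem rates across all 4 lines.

82%

Line A: prepared fish product → XIV.2; in airtight containers → XIV.2.2; with no added sugar → XIV.2.2.2. Scheduled 37%. Osteria agreement on XIV.2.1: XIV.2.2.2 not covered. → 37%.
Line B: prepared meat product → XIV.1; in airtight containers → XIV.1.1; with added sugar → XIV.1.1.1. Scheduled 33%. quota on XIV.1 open → in-quota 11%; Pellucia agreement on XIV.2.1: XIV.1.1.1 not covered; Pellucia agreement on XIV.1: not wholly obtained. → 11%.
Line C: prepared fish product → XIV.2; frozen → XIV.2.1; with no added sugar → XIV.2.1.2. Scheduled 5%. Caledon agreement on XIV.1.2.2: XIV.2.1.2 not covered. → 5%.
Line D: prepared meat product → XIV.1; in airtight containers → XIV.1.1; with no added sugar → XIV.1.1.2. Scheduled 26%. quota on XIV.1 open → in-quota 11%; Osteria agreement on XIV.2.1: XIV.1.1.2 not covered; anti-dumping (Osteria, XIV.1.1): +18%; total 11% + 18% = 29%. → 29%.
Sum: 37% + 11% + 5% + 29% = 82%.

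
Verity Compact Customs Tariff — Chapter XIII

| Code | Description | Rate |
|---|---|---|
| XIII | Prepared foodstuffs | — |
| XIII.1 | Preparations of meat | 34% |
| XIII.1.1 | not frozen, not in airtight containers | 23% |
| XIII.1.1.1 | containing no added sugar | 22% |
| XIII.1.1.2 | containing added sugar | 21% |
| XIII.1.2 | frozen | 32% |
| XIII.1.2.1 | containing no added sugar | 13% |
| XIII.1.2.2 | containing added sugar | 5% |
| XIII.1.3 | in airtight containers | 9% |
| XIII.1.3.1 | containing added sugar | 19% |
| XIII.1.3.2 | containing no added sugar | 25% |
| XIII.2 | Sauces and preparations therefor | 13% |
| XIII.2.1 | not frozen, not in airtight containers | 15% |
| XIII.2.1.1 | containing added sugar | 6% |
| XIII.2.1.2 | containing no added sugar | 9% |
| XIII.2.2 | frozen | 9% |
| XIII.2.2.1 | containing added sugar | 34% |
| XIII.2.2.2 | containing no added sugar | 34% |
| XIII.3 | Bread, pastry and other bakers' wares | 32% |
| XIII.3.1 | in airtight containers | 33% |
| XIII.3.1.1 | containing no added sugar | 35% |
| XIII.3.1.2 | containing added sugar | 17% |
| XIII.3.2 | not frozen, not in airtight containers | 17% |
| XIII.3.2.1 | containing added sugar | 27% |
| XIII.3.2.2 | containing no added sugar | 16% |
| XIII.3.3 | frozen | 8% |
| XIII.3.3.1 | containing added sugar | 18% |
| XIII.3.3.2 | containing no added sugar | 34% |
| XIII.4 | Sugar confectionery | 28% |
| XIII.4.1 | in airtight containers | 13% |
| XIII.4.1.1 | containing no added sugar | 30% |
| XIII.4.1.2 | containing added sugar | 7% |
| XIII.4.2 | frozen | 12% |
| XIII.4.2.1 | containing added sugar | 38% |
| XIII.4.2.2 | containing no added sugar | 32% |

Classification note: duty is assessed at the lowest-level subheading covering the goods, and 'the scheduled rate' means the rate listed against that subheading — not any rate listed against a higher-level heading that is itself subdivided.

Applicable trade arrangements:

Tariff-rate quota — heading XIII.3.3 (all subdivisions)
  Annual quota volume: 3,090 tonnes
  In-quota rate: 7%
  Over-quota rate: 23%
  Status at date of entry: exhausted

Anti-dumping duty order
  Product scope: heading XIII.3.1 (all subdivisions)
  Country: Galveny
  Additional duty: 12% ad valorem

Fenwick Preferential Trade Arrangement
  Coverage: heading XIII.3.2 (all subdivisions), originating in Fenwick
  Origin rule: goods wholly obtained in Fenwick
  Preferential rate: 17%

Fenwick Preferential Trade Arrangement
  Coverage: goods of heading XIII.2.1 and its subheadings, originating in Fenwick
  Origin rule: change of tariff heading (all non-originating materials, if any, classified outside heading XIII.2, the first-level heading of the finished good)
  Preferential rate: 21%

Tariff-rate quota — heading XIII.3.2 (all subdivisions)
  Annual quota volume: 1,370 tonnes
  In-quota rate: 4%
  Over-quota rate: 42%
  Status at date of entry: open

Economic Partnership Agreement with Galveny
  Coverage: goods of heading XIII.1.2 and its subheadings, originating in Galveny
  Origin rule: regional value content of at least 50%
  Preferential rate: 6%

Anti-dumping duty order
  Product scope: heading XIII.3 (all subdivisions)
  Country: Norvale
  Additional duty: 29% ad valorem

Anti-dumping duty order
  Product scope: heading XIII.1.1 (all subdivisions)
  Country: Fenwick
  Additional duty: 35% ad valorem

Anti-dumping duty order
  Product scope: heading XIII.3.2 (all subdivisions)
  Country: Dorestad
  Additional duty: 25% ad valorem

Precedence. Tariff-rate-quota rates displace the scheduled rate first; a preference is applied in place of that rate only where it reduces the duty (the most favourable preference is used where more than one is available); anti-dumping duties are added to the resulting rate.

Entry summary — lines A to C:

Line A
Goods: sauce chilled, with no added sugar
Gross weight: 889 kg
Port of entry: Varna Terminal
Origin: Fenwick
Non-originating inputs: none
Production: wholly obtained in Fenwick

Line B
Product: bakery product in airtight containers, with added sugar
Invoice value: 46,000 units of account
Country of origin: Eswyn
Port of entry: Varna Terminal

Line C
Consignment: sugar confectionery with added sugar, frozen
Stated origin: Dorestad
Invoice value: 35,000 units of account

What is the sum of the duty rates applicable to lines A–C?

Line A: sauce → XIII.2; chilled → XIII.2.1; with no added sugar → XIII.2.1.2. Scheduled 9%. Fenwick agreement on XIII.3.2: XIII.2.1.2 not covered; Fenwick agreement on XIII.2.1: CTH met → 21% available; preference 21% not lower than 9% → no reduction. → 9%.
Line B: bakery product → XIII.3; in airtight containers → XIII.3.1; with added sugar → XIII.3.1.2. Scheduled 17%. No special measure applies. → 17%.
Line C: sugar confectionery → XIII.4; frozen → XIII.4.2; with added sugar → XIII.4.2.1. Scheduled 38%. No special measure applies. → 38%.
Sum: 9% + 17% + 38% = 64%.

64%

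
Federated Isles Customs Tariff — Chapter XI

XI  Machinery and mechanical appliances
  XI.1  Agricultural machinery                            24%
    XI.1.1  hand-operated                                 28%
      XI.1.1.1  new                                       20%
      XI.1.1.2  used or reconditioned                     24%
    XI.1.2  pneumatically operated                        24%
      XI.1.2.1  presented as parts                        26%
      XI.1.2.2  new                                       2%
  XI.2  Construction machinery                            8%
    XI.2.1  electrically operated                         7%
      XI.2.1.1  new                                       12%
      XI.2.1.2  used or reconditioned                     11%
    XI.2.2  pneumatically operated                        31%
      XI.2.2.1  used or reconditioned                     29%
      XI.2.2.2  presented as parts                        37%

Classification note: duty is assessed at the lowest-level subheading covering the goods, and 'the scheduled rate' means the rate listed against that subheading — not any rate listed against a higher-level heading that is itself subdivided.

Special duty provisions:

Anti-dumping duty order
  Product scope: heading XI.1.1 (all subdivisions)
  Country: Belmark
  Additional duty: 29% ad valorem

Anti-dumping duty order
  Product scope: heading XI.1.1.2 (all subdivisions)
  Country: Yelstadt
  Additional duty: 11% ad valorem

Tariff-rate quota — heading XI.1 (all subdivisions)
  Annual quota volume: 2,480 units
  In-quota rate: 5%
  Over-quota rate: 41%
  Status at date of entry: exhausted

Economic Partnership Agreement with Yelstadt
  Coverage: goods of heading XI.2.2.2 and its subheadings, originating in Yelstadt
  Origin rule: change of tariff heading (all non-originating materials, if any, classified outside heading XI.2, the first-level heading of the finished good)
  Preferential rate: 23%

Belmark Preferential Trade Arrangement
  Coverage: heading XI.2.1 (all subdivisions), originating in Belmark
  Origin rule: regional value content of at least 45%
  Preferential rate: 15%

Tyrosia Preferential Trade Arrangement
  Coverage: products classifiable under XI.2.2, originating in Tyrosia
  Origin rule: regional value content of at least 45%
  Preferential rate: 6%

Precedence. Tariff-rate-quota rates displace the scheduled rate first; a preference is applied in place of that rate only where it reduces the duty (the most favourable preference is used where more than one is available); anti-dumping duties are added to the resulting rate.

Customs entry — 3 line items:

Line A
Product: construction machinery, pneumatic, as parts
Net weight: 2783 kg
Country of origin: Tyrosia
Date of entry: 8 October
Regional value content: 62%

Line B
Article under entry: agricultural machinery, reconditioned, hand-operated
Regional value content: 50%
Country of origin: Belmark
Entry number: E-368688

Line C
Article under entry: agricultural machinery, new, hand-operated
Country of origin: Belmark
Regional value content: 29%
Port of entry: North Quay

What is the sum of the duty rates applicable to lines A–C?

Line A: construction → XI.2; pneumatic → XI.2.2; as parts → XI.2.2.2. Scheduled 37%. Tyrosia agreement on XI.2.2: RVC ≥ 45% → 6% available; preferential 6%. → 6%.
Line B: agricultural → XI.1; hand-operated → XI.1.1; reconditioned → XI.1.1.2. Scheduled 24%. quota on XI.1 exhausted → over-quota 41%; Belmark agreement on XI.2.1: XI.1.1.2 not covered; anti-dumping (Belmark, XI.1.1): +29%; total 41% + 29% = 70%. → 70%.
Line C: agricultural → XI.1; hand-operated → XI.1.1; new → XI.1.1.1. Scheduled 20%. quota on XI.1 exhausted → over-quota 41%; Belmark agreement on XI.2.1: XI.1.1.1 not covered; anti-dumping (Belmark, XI.1.1): +29%; total 41% + 29% = 70%. → 70%.
Sum: 6% + 70% + 70% = 146%.

146%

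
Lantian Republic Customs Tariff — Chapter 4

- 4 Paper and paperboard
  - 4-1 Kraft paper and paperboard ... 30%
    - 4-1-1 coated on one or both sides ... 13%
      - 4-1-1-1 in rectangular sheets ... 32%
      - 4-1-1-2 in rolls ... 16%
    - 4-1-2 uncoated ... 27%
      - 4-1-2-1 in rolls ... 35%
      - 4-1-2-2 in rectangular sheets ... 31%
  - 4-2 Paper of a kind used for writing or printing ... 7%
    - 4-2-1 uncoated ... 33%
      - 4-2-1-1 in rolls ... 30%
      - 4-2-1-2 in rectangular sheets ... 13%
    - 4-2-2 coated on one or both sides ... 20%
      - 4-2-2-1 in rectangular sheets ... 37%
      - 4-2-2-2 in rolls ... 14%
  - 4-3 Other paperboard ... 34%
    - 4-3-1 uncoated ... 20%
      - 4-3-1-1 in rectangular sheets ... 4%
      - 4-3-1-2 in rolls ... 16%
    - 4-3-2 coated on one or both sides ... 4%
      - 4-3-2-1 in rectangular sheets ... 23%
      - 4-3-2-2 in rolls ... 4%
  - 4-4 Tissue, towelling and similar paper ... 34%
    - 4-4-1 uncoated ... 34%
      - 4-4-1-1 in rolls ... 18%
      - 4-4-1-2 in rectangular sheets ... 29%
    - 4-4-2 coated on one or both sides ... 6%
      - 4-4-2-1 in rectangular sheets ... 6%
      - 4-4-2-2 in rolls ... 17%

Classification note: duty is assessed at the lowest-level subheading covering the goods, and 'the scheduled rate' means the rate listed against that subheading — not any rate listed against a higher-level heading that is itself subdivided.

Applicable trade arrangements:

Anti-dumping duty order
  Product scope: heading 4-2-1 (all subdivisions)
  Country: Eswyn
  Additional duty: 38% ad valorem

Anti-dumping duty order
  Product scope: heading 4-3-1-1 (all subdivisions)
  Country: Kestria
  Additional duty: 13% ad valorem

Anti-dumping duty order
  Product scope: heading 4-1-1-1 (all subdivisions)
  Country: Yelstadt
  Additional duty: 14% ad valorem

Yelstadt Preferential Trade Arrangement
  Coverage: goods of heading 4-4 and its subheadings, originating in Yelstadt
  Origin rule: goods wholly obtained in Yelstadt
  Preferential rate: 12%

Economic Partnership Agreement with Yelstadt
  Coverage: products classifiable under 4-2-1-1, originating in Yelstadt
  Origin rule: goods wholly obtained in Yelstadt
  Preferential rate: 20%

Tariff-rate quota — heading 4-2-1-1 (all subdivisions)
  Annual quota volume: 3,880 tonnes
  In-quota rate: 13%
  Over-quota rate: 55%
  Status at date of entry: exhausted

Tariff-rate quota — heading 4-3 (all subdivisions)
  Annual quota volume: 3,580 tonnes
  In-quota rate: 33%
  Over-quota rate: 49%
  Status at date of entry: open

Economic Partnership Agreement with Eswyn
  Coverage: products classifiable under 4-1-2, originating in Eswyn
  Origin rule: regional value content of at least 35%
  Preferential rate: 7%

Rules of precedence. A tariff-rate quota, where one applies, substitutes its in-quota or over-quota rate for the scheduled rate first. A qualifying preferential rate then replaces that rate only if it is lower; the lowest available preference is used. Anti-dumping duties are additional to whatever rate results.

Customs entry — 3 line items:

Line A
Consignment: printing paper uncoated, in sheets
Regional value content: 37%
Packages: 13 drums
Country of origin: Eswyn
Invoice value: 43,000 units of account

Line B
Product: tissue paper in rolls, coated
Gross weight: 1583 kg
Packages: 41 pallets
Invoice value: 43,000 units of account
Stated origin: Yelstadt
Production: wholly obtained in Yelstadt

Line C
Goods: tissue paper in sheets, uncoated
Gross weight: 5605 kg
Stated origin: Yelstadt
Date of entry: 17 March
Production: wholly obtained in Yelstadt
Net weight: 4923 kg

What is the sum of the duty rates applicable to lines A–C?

75%

Line A: printing paper → 4-2; uncoated → 4-2-1; in sheets → 4-2-1-2. Scheduled 13%. Eswyn agreement on 4-1-2: 4-2-1-2 not covered; anti-dumping (Eswyn, 4-2-1): +38%; total 13% + 38% = 51%. → 51%.
Line B: tissue paper → 4-4; coated → 4-4-2; in rolls → 4-4-2-2. Scheduled 17%. Yelstadt agreement on 4-4: wholly obtained → 12% available; Yelstadt agreement on 4-2-1-1: 4-4-2-2 not covered; preferential 12%. → 12%.
Line C: tissue paper → 4-4; uncoated → 4-4-1; in sheets → 4-4-1-2. Scheduled 29%. Yelstadt agreement on 4-4: wholly obtained → 12% available; Yelstadt agreement on 4-2-1-1: 4-4-1-2 not covered; preferential 12%. → 12%.
Sum: 51% + 12% + 12% = 75%.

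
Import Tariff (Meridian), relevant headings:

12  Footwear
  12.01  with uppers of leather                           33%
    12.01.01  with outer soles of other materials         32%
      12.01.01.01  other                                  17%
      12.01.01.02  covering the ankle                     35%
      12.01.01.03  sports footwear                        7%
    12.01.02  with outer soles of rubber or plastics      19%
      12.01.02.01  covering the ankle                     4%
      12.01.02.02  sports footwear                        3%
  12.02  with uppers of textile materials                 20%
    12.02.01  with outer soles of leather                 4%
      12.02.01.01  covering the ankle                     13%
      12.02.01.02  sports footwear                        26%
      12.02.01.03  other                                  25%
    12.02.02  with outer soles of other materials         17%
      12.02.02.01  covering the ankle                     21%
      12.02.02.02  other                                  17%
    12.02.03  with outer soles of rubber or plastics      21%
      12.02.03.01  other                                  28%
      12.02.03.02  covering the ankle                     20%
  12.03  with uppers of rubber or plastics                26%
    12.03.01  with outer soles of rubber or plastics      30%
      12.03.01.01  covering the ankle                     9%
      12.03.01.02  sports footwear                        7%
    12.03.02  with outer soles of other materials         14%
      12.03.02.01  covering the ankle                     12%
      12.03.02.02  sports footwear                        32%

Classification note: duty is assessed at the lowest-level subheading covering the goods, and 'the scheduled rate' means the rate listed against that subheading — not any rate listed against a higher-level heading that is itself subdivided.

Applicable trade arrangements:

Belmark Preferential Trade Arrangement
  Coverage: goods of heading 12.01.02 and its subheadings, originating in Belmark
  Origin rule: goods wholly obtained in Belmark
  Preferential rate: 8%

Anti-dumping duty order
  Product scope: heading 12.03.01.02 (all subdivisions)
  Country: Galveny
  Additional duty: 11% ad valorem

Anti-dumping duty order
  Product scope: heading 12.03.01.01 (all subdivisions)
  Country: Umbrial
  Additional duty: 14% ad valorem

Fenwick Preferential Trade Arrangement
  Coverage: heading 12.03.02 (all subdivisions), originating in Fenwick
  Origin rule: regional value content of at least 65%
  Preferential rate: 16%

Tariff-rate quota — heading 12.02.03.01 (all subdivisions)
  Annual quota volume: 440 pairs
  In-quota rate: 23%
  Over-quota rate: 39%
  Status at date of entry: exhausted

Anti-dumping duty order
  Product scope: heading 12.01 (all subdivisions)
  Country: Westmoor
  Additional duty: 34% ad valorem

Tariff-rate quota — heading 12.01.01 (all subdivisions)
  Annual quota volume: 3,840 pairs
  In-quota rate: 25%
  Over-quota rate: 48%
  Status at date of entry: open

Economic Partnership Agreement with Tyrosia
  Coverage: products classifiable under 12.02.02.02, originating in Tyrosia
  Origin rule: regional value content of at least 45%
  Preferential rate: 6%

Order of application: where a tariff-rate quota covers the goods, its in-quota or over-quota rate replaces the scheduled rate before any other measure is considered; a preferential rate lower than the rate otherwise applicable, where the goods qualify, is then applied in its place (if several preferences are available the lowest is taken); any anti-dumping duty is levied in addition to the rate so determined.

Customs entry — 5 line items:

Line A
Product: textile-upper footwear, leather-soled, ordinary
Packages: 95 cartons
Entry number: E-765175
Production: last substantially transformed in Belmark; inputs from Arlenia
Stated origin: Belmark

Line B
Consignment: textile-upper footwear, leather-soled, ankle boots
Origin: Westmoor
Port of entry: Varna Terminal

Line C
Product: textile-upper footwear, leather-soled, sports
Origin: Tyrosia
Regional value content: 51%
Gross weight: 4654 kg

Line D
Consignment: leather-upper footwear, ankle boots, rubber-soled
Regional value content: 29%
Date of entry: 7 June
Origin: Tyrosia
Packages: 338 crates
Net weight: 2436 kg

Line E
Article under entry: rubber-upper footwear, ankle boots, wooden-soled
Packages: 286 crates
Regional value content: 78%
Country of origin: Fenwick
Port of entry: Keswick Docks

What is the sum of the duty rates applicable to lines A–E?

Line A: textile-upper → 12.02; leather-soled → 12.02.01; ordinary → 12.02.01.03. Scheduled 25%. Belmark agreement on 12.01.02: 12.02.01.03 not covered. → 25%.
Line B: textile-upper → 12.02; leather-soled → 12.02.01; ankle boots → 12.02.01.01. Scheduled 13%. No special measure applies. → 13%.
Line C: textile-upper → 12.02; leather-soled → 12.02.01; sports → 12.02.01.02. Scheduled 26%. Tyrosia agreement on 12.02.02.02: 12.02.01.02 not covered. → 26%.
Line D: leather-upper → 12.01; rubber-soled → 12.01.02; ankle boots → 12.01.02.01. Scheduled 4%. Tyrosia agreement on 12.02.02.02: 12.01.02.01 not covered. → 4%.
Line E: rubber-upper → 12.03; wooden-soled → 12.03.02; ankle boots → 12.03.02.01. Scheduled 12%. Fenwick agreement on 12.03.02: RVC ≥ 65% → 16% available; preference 16% not lower than 12% → no reduction. → 12%.
Sum: 25% + 13% + 26% + 4% + 12% = 80%.

80%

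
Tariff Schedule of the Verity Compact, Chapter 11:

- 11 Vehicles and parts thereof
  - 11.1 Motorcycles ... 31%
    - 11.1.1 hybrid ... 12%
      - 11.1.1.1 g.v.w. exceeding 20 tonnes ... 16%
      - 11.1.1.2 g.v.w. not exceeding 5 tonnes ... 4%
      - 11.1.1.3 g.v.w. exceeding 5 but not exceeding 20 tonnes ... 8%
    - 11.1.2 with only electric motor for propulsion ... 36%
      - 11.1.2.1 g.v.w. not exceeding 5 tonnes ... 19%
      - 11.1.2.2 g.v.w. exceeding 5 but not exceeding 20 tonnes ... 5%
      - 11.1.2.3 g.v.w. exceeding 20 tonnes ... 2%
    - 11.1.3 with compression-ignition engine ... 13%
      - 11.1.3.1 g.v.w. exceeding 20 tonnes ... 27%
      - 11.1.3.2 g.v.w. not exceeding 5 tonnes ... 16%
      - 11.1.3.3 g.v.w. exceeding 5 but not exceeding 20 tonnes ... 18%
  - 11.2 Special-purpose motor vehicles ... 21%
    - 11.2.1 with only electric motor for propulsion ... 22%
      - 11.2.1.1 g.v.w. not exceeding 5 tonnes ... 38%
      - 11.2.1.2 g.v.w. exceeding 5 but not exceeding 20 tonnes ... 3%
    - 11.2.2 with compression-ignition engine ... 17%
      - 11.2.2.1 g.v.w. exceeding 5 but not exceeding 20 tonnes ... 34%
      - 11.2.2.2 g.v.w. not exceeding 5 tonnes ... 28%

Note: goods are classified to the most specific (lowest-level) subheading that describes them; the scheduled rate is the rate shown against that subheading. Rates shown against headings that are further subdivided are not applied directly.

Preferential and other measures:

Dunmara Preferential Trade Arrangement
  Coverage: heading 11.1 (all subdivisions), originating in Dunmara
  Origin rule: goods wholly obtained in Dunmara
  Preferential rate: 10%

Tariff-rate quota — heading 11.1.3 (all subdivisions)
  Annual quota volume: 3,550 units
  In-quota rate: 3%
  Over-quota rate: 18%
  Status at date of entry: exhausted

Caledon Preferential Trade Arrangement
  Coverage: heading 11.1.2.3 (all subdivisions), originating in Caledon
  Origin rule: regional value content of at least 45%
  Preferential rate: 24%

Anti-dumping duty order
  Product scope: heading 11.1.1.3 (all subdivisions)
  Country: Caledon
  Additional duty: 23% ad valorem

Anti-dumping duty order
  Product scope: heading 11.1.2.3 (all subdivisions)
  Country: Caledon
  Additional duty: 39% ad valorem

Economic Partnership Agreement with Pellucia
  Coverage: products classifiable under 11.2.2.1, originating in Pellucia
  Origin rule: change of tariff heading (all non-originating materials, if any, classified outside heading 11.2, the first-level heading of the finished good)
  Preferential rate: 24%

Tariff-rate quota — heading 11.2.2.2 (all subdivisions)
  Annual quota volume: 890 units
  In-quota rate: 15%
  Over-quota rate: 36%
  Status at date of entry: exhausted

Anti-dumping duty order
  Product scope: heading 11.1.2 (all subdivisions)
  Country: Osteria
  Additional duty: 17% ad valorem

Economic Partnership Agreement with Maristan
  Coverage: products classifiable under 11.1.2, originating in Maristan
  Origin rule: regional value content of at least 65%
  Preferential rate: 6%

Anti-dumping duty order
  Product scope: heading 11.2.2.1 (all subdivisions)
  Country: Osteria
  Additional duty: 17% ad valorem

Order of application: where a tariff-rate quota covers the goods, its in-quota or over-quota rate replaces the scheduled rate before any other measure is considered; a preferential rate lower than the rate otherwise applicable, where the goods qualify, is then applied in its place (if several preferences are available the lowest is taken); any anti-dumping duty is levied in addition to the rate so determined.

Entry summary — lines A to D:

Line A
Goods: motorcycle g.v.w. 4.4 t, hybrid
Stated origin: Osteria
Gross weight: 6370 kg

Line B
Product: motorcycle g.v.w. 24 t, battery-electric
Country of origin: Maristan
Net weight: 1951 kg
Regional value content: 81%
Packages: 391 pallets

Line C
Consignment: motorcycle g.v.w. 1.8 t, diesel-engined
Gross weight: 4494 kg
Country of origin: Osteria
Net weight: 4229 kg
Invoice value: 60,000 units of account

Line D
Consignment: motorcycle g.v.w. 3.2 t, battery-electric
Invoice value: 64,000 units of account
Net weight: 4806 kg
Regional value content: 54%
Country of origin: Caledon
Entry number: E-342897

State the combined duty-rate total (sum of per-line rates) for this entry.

Line A: motorcycle → 11.1; hybrid → 11.1.1; g.v.w. 4.4 t → 11.1.1.2. Scheduled 4%. No special measure applies. → 4%.
Line B: motorcycle → 11.1; battery-electric → 11.1.2; g.v.w. 24 t → 11.1.2.3. Scheduled 2%. Maristan agreement on 11.1.2: RVC ≥ 65% → 6% available; preference 6% not lower than 2% → no reduction. → 2%.
Line C: motorcycle → 11.1; diesel-engined → 11.1.3; g.v.w. 1.8 t → 11.1.3.2. Scheduled 16%. quota on 11.1.3 exhausted → over-quota 18%. → 18%.
Line D: motorcycle → 11.1; battery-electric → 11.1.2; g.v.w. 3.2 t → 11.1.2.1. Scheduled 19%. Caledon agreement on 11.1.2.3: 11.1.2.1 not covered. → 19%.
Sum: 4% + 2% + 18% + 19% = 43%.

43%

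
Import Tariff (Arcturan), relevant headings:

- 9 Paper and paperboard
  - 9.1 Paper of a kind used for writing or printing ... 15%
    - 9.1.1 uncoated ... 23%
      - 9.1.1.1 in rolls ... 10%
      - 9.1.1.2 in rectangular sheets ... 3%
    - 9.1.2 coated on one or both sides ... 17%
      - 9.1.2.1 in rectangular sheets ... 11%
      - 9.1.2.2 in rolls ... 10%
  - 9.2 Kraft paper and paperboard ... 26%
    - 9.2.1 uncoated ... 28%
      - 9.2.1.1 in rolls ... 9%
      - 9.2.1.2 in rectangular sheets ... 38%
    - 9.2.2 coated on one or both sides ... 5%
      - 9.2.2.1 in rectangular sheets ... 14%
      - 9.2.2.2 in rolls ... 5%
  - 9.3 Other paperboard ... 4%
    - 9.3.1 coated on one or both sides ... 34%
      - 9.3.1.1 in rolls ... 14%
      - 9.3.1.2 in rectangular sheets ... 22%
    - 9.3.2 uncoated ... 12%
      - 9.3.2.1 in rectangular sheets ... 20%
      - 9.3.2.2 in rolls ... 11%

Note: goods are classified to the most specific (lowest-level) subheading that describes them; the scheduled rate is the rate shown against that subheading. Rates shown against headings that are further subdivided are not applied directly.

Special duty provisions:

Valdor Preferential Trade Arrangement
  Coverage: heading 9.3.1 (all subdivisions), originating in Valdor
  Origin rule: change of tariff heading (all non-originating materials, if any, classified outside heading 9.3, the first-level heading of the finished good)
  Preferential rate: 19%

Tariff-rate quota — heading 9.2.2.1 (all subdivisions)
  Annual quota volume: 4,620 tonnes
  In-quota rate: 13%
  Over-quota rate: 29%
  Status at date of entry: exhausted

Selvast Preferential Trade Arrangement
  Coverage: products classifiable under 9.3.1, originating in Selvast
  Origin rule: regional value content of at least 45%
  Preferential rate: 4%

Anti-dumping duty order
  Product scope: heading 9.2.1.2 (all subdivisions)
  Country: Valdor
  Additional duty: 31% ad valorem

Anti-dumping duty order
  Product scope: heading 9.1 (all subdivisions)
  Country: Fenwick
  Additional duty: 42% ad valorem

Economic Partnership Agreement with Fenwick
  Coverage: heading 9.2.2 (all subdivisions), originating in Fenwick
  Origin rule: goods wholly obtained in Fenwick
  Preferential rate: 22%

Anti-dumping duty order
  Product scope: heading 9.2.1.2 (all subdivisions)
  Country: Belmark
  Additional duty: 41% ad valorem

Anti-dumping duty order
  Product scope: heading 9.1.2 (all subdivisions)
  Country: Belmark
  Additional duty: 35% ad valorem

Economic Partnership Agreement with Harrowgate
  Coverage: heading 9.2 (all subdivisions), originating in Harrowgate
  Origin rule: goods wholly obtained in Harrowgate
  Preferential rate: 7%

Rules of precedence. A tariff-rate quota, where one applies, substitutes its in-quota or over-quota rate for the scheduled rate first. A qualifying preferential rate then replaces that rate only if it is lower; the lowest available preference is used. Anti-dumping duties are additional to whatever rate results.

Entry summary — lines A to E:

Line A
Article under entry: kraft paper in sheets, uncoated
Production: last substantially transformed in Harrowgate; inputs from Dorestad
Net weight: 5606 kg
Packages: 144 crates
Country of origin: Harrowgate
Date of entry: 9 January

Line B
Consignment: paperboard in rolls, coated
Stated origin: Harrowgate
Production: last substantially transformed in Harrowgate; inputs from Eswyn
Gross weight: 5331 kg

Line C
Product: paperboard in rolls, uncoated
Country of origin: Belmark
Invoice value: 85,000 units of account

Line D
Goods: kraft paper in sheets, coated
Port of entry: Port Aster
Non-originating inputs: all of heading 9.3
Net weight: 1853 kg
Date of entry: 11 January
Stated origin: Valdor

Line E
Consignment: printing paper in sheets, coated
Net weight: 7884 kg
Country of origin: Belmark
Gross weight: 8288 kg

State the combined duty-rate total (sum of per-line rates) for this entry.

138%

Line A: kraft paper → 9.2; uncoated → 9.2.1; in sheets → 9.2.1.2. Scheduled 38%. Harrowgate agreement on 9.2: not wholly obtained. → 38%.
Line B: paperboard → 9.3; coated → 9.3.1; in rolls → 9.3.1.1. Scheduled 14%. Harrowgate agreement on 9.2: 9.3.1.1 not covered. → 14%.
Line C: paperboard → 9.3; uncoated → 9.3.2; in rolls → 9.3.2.2. Scheduled 11%. No special measure applies. → 11%.
Line D: kraft paper → 9.2; coated → 9.2.2; in sheets → 9.2.2.1. Scheduled 14%. quota on 9.2.2.1 exhausted → over-quota 29%; Valdor agreement on 9.3.1: 9.2.2.1 not covered. → 29%.
Line E: printing paper → 9.1; coated → 9.1.2; in sheets → 9.1.2.1. Scheduled 11%. anti-dumping (Belmark, 9.1.2): +35%; total 11% + 35% = 46%. → 46%.
Sum: 38% + 14% + 11% + 29% + 46% = 138%.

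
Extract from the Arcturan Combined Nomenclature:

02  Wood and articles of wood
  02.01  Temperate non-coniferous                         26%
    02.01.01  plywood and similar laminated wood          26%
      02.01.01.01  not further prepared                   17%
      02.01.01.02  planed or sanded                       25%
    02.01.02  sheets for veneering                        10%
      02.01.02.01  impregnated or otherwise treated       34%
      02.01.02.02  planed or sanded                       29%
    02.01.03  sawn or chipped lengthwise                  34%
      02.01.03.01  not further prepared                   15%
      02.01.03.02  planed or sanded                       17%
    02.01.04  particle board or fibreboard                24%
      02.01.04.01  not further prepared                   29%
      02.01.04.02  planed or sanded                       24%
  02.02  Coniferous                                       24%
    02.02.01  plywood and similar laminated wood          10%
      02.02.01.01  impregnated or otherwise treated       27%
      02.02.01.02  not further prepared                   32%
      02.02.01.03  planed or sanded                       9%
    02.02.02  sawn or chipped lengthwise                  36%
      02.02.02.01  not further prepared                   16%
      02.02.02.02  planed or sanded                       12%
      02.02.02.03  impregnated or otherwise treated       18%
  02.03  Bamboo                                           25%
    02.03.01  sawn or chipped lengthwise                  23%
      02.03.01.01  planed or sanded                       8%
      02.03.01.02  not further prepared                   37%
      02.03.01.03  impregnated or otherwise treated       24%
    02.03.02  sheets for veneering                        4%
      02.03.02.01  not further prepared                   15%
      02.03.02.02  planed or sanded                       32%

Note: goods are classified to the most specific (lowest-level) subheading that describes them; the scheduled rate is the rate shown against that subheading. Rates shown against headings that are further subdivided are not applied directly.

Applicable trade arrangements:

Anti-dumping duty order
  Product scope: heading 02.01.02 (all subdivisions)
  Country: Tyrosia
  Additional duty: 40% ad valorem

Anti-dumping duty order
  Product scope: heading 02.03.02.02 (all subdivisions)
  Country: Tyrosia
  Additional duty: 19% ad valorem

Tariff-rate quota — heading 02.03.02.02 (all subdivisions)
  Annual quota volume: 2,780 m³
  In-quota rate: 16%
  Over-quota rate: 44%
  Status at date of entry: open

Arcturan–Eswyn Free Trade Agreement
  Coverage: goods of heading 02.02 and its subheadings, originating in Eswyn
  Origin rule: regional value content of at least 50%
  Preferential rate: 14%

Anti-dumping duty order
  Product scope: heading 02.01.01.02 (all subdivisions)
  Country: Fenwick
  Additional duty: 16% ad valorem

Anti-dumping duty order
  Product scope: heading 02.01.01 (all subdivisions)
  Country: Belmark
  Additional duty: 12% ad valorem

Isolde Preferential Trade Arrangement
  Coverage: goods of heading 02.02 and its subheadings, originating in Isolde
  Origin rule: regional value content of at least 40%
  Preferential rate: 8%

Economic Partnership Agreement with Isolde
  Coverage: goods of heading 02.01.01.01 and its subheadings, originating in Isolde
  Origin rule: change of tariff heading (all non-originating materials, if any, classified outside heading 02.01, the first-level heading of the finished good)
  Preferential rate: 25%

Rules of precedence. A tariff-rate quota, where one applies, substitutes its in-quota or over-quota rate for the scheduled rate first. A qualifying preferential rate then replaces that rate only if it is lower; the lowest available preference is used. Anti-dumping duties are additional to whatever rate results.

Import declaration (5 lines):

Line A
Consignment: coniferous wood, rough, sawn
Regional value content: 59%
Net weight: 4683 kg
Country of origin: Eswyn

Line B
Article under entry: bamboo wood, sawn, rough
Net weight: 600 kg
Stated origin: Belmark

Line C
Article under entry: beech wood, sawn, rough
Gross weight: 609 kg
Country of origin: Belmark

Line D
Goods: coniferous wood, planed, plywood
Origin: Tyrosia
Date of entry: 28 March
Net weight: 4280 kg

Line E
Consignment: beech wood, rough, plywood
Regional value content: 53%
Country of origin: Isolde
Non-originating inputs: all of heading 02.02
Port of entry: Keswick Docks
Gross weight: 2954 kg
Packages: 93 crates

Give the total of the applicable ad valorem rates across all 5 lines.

Line A: coniferous → 02.02; sawn → 02.02.02; rough → 02.02.02.01. Scheduled 16%. Eswyn agreement on 02.02: RVC ≥ 50% → 14% available; preferential 14%. → 14%.
Line B: bamboo → 02.03; sawn → 02.03.01; rough → 02.03.01.02. Scheduled 37%. No special measure applies. → 37%.
Line C: beech → 02.01; sawn → 02.01.03; rough → 02.01.03.01. Scheduled 15%. No special measure applies. → 15%.
Line D: coniferous → 02.02; plywood → 02.02.01; planed → 02.02.01.03. Scheduled 9%. No special measure applies. → 9%.
Line E: beech → 02.01; plywood → 02.01.01; rough → 02.01.01.01. Scheduled 17%. Isolde agreement on 02.02: 02.01.01.01 not covered; Isolde agreement on 02.01.01.01: CTH met → 25% available; preference 25% not lower than 17% → no reduction. → 17%.
Sum: 14% + 37% + 15% + 9% + 17% = 92%.

92%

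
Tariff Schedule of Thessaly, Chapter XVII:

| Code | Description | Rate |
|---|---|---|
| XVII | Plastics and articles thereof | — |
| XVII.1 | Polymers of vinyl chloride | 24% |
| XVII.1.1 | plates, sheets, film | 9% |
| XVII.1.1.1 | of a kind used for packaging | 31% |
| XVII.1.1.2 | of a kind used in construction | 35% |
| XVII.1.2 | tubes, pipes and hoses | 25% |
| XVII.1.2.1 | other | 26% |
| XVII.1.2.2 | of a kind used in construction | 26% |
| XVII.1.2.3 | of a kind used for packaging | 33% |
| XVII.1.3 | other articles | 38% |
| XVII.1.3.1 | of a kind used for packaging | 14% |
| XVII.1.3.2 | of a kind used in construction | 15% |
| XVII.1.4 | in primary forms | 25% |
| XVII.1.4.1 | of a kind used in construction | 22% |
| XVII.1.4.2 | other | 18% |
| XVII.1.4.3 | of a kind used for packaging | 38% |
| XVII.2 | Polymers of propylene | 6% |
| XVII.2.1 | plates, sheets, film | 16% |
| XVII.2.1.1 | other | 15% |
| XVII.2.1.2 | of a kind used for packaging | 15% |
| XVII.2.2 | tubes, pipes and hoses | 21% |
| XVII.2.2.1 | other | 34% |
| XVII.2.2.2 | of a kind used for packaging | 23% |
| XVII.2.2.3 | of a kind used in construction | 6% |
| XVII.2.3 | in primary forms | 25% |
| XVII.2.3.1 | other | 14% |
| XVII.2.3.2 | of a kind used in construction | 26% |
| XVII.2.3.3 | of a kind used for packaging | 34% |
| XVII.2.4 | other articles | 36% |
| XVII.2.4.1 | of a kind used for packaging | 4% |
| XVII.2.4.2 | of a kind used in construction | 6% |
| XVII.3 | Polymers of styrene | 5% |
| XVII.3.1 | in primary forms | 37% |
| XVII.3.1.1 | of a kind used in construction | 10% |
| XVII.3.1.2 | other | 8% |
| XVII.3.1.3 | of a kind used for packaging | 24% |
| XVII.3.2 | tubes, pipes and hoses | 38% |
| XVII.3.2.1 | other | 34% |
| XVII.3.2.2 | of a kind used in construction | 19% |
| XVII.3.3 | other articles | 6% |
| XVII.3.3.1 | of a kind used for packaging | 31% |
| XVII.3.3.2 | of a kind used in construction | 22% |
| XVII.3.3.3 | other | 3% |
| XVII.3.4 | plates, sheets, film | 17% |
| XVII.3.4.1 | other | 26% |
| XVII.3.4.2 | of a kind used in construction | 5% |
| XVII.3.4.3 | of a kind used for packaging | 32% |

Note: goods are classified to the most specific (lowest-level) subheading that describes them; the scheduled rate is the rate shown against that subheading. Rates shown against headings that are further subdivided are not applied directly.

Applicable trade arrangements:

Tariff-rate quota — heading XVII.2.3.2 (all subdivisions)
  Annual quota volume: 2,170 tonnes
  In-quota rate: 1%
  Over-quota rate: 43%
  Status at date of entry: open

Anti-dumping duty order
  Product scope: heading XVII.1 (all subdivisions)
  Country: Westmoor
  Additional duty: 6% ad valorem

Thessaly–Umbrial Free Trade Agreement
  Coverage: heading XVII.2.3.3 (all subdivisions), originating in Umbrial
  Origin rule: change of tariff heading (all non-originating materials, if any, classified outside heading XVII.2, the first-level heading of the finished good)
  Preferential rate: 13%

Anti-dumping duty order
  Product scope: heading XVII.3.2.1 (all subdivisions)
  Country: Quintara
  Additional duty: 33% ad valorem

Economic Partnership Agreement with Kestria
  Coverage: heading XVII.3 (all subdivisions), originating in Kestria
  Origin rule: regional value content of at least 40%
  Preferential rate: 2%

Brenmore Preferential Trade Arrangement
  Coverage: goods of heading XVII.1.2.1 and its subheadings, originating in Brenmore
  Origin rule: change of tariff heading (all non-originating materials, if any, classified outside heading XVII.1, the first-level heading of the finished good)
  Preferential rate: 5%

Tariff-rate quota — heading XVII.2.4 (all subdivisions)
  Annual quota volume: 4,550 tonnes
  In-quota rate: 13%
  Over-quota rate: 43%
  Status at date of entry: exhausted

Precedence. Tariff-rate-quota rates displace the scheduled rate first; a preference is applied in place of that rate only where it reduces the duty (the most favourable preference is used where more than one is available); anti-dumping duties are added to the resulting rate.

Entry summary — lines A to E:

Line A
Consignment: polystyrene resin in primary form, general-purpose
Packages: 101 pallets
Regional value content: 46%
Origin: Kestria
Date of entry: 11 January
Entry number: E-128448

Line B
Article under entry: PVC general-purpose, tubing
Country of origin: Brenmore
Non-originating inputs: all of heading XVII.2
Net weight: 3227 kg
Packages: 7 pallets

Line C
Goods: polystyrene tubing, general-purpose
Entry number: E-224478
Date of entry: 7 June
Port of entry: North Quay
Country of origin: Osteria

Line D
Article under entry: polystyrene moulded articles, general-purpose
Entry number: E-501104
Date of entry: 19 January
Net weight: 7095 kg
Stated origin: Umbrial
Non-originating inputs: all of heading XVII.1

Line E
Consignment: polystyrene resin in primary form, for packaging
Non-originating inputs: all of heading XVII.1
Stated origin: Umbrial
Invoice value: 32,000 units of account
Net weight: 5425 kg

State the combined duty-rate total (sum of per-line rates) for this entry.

68%

Line A: polystyrene → XVII.3; resin in primary form → XVII.3.1; general-purpose → XVII.3.1.2. Scheduled 8%. Kestria agreement on XVII.3: RVC ≥ 40% → 2% available; preferential 2%. → 2%.
Line B: PVC → XVII.1; tubing → XVII.1.2; general-purpose → XVII.1.2.1. Scheduled 26%. Brenmore agreement on XVII.1.2.1: CTH met → 5% available; preferential 5%. → 5%.
Line C: polystyrene → XVII.3; tubing → XVII.3.2; general-purpose → XVII.3.2.1. Scheduled 34%. No special measure applies. → 34%.
Line D: polystyrene → XVII.3; moulded articles → XVII.3.3; general-purpose → XVII.3.3.3. Scheduled 3%. Umbrial agreement on XVII.2.3.3: XVII.3.3.3 not covered. → 3%.
Line E: polystyrene → XVII.3; resin in primary form → XVII.3.1; for packaging → XVII.3.1.3. Scheduled 24%. Umbrial agreement on XVII.2.3.3: XVII.3.1.3 not covered. → 24%.
Sum: 2% + 5% + 34% + 3% + 24% = 68%.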